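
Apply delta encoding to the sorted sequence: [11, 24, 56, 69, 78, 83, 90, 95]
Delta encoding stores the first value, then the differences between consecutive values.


First value: 11
Deltas:
  24 - 11 = 13
  56 - 24 = 32
  69 - 56 = 13
  78 - 69 = 9
  83 - 78 = 5
  90 - 83 = 7
  95 - 90 = 5


Delta encoded: [11, 13, 32, 13, 9, 5, 7, 5]


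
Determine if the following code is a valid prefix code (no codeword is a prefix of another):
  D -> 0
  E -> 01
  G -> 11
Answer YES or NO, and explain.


Checking each pair (does one codeword prefix another?):
  D='0' vs E='01': prefix -- VIOLATION

NO -- this is NOT a valid prefix code. D (0) is a prefix of E (01).


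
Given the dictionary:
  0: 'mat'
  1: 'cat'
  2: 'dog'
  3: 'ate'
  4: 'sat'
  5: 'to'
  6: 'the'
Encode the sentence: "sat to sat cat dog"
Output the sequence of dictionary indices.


Look up each word in the dictionary:
  'sat' -> 4
  'to' -> 5
  'sat' -> 4
  'cat' -> 1
  'dog' -> 2

Encoded: [4, 5, 4, 1, 2]


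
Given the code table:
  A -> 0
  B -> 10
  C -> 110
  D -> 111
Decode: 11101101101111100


Decoding:
111 -> D
0 -> A
110 -> C
110 -> C
111 -> D
110 -> C
0 -> A


Result: DACCDCA


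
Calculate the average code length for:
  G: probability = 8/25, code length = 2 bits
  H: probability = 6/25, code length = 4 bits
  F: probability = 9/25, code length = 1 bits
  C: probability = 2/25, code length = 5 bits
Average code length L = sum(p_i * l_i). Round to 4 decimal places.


Weighted contributions p_i * l_i:
  G: (8/25) * 2 = 16/25
  H: (6/25) * 4 = 24/25
  F: (9/25) * 1 = 9/25
  C: (2/25) * 5 = 10/25
Sum = (16 + 24 + 9 + 10)/25 = 59/25

L = 59/25 = 2.3600 bits/symbol


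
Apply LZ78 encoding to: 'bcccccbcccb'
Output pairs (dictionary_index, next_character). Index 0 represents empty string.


LZ78 encoding steps:
Dictionary: {0: ''}
Step 1: w='' (idx 0), next='b' -> output (0, 'b'), add 'b' as idx 1
Step 2: w='' (idx 0), next='c' -> output (0, 'c'), add 'c' as idx 2
Step 3: w='c' (idx 2), next='c' -> output (2, 'c'), add 'cc' as idx 3
Step 4: w='cc' (idx 3), next='b' -> output (3, 'b'), add 'ccb' as idx 4
Step 5: w='cc' (idx 3), next='c' -> output (3, 'c'), add 'ccc' as idx 5
Step 6: w='b' (idx 1), end of input -> output (1, '')


Encoded: [(0, 'b'), (0, 'c'), (2, 'c'), (3, 'b'), (3, 'c'), (1, '')]


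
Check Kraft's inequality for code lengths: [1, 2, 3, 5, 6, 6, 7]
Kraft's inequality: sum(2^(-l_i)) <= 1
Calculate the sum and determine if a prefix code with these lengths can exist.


Sum = 2^(-1) + 2^(-2) + 2^(-3) + 2^(-5) + 2^(-6) + 2^(-6) + 2^(-7)
    = 0.5 + 0.25 + 0.125 + 0.03125 + 0.015625 + 0.015625 + 0.0078125
    = 121/128 = 0.9453125
Since 0.9453125 <= 1, Kraft's inequality IS satisfied.
A prefix code with these lengths CAN exist.

Kraft sum = 0.9453125. Satisfied.


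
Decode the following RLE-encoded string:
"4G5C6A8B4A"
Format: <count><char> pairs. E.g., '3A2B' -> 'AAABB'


Expanding each <count><char> pair:
  4G -> 'GGGG'
  5C -> 'CCCCC'
  6A -> 'AAAAAA'
  8B -> 'BBBBBBBB'
  4A -> 'AAAA'

Decoded = GGGGCCCCCAAAAAABBBBBBBBAAAA


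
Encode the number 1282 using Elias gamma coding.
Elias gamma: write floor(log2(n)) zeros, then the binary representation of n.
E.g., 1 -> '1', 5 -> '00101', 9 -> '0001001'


num_bits = floor(log2(1282)) + 1 = 11
leading_zeros = num_bits - 1 = 10
binary(1282) = 10100000010

Elias gamma(1282) = '0000000000' + '10100000010' = 000000000010100000010 (21 bits)


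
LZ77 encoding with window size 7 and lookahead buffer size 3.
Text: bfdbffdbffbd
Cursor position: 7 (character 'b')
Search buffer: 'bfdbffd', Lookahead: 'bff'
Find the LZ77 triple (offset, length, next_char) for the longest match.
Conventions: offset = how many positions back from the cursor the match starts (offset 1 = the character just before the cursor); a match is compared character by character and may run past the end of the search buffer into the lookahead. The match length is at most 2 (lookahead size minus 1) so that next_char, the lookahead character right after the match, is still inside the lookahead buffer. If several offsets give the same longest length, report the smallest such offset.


Try each offset into the search buffer:
  offset=1 (pos 6, char 'd'): match length 0
  offset=2 (pos 5, char 'f'): match length 0
  offset=3 (pos 4, char 'f'): match length 0
  offset=4 (pos 3, char 'b'): match length 2
  offset=5 (pos 2, char 'd'): match length 0
  offset=6 (pos 1, char 'f'): match length 0
  offset=7 (pos 0, char 'b'): match length 2
Longest match has length 2, found at offsets 4, 7; take the smallest, offset 4.
next_char = character at position 7 + 2 = 9 -> 'f'

Best match: offset=4, length=2 (matching 'bf' starting at position 3)
LZ77 triple: (4, 2, 'f')


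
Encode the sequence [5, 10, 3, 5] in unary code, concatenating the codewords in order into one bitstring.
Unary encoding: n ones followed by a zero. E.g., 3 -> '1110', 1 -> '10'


Encode each number as n ones followed by a terminating 0:
  5 -> 111110 (6 bits)
  10 -> 11111111110 (11 bits)
  3 -> 1110 (4 bits)
  5 -> 111110 (6 bits)
Total length = 6 + 11 + 4 + 6 = 27 bits.

Unary([5, 10, 3, 5]) = 111110111111111101110111110 (27 bits)


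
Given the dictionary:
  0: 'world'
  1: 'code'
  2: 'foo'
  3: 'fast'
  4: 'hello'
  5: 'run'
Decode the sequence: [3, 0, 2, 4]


Look up each index in the dictionary:
  3 -> 'fast'
  0 -> 'world'
  2 -> 'foo'
  4 -> 'hello'

Decoded: "fast world foo hello"


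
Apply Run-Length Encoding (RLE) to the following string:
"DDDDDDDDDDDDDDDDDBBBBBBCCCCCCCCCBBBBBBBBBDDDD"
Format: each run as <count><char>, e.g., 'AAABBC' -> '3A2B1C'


Scanning runs left to right:
  i=0: run of 'D' x 17 -> '17D'
  i=17: run of 'B' x 6 -> '6B'
  i=23: run of 'C' x 9 -> '9C'
  i=32: run of 'B' x 9 -> '9B'
  i=41: run of 'D' x 4 -> '4D'

RLE = 17D6B9C9B4D


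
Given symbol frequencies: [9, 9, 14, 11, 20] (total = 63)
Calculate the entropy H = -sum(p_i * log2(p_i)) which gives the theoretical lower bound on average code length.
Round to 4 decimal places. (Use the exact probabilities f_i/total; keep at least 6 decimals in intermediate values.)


Per-symbol terms -p_i * log2(p_i) with p_i = f_i/63:
  p = 9/63 = 0.142857: log2(p) = -2.807355, -p*log2(p) = 0.401051
  p = 9/63 = 0.142857: log2(p) = -2.807355, -p*log2(p) = 0.401051
  p = 14/63 = 0.222222: log2(p) = -2.169925, -p*log2(p) = 0.482206
  p = 11/63 = 0.174603: log2(p) = -2.517848, -p*log2(p) = 0.439624
  p = 20/63 = 0.317460: log2(p) = -1.655352, -p*log2(p) = 0.525509
H = 0.401051 + 0.401051 + 0.482206 + 0.439624 + 0.525509 = 2.249441

H = 2.2494 bits/symbol


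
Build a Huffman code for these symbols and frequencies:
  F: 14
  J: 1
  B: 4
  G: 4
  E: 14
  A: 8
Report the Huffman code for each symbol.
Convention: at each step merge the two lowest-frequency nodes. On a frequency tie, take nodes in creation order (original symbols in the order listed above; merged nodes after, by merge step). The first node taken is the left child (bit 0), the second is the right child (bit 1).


Huffman tree construction:
Step 1: Merge J(1) + B(4) = 5
Step 2: Merge G(4) + (J+B)(5) = 9
Step 3: Merge A(8) + (G+(J+B))(9) = 17
Step 4: Merge F(14) + E(14) = 28
Step 5: Merge (A+(G+(J+B)))(17) + (F+E)(28) = 45
Read each symbol's code off the tree from the root (left child = 0, right child = 1).

Codes:
  F: 10 (length 2)
  J: 0110 (length 4)
  B: 0111 (length 4)
  G: 010 (length 3)
  E: 11 (length 2)
  A: 00 (length 2)
Average code length: 104/45 = 2.3111 bits/symbol


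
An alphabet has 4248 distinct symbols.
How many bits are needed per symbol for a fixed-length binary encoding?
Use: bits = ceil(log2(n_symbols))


log2(4248) = 12.0526
Bracket: 2^12 = 4096 < 4248 <= 2^13 = 8192
So ceil(log2(4248)) = 13

bits = ceil(log2(4248)) = ceil(12.0526) = 13 bits


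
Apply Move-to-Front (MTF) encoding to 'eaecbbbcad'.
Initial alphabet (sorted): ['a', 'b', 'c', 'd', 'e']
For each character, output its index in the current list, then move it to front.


MTF encoding:
'e': index 4 in ['a', 'b', 'c', 'd', 'e'] -> ['e', 'a', 'b', 'c', 'd']
'a': index 1 in ['e', 'a', 'b', 'c', 'd'] -> ['a', 'e', 'b', 'c', 'd']
'e': index 1 in ['a', 'e', 'b', 'c', 'd'] -> ['e', 'a', 'b', 'c', 'd']
'c': index 3 in ['e', 'a', 'b', 'c', 'd'] -> ['c', 'e', 'a', 'b', 'd']
'b': index 3 in ['c', 'e', 'a', 'b', 'd'] -> ['b', 'c', 'e', 'a', 'd']
'b': index 0 in ['b', 'c', 'e', 'a', 'd'] -> ['b', 'c', 'e', 'a', 'd']
'b': index 0 in ['b', 'c', 'e', 'a', 'd'] -> ['b', 'c', 'e', 'a', 'd']
'c': index 1 in ['b', 'c', 'e', 'a', 'd'] -> ['c', 'b', 'e', 'a', 'd']
'a': index 3 in ['c', 'b', 'e', 'a', 'd'] -> ['a', 'c', 'b', 'e', 'd']
'd': index 4 in ['a', 'c', 'b', 'e', 'd'] -> ['d', 'a', 'c', 'b', 'e']


Output: [4, 1, 1, 3, 3, 0, 0, 1, 3, 4]


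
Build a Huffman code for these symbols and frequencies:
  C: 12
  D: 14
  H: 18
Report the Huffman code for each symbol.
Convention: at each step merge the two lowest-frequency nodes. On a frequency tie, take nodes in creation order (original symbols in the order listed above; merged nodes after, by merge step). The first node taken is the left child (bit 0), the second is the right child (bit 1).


Huffman tree construction:
Step 1: Merge C(12) + D(14) = 26
Step 2: Merge H(18) + (C+D)(26) = 44
Read each symbol's code off the tree from the root (left child = 0, right child = 1).

Codes:
  C: 10 (length 2)
  D: 11 (length 2)
  H: 0 (length 1)
Average code length: 70/44 = 1.5909 bits/symbol


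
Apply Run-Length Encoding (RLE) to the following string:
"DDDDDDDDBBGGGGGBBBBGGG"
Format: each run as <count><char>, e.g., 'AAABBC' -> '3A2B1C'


Scanning runs left to right:
  i=0: run of 'D' x 8 -> '8D'
  i=8: run of 'B' x 2 -> '2B'
  i=10: run of 'G' x 5 -> '5G'
  i=15: run of 'B' x 4 -> '4B'
  i=19: run of 'G' x 3 -> '3G'

RLE = 8D2B5G4B3G


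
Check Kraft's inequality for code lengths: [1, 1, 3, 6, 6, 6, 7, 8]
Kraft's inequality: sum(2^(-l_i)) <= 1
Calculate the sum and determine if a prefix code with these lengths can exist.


Sum = 2^(-1) + 2^(-1) + 2^(-3) + 2^(-6) + 2^(-6) + 2^(-6) + 2^(-7) + 2^(-8)
    = 0.5 + 0.5 + 0.125 + 0.015625 + 0.015625 + 0.015625 + 0.0078125 + 0.00390625
    = 303/256 = 1.18359375
Since 1.18359375 > 1, Kraft's inequality is NOT satisfied.
A prefix code with these lengths CANNOT exist.

Kraft sum = 1.18359375. Not satisfied.


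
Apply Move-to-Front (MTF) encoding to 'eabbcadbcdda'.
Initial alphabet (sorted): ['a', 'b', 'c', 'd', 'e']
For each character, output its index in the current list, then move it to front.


MTF encoding:
'e': index 4 in ['a', 'b', 'c', 'd', 'e'] -> ['e', 'a', 'b', 'c', 'd']
'a': index 1 in ['e', 'a', 'b', 'c', 'd'] -> ['a', 'e', 'b', 'c', 'd']
'b': index 2 in ['a', 'e', 'b', 'c', 'd'] -> ['b', 'a', 'e', 'c', 'd']
'b': index 0 in ['b', 'a', 'e', 'c', 'd'] -> ['b', 'a', 'e', 'c', 'd']
'c': index 3 in ['b', 'a', 'e', 'c', 'd'] -> ['c', 'b', 'a', 'e', 'd']
'a': index 2 in ['c', 'b', 'a', 'e', 'd'] -> ['a', 'c', 'b', 'e', 'd']
'd': index 4 in ['a', 'c', 'b', 'e', 'd'] -> ['d', 'a', 'c', 'b', 'e']
'b': index 3 in ['d', 'a', 'c', 'b', 'e'] -> ['b', 'd', 'a', 'c', 'e']
'c': index 3 in ['b', 'd', 'a', 'c', 'e'] -> ['c', 'b', 'd', 'a', 'e']
'd': index 2 in ['c', 'b', 'd', 'a', 'e'] -> ['d', 'c', 'b', 'a', 'e']
'd': index 0 in ['d', 'c', 'b', 'a', 'e'] -> ['d', 'c', 'b', 'a', 'e']
'a': index 3 in ['d', 'c', 'b', 'a', 'e'] -> ['a', 'd', 'c', 'b', 'e']


Output: [4, 1, 2, 0, 3, 2, 4, 3, 3, 2, 0, 3]


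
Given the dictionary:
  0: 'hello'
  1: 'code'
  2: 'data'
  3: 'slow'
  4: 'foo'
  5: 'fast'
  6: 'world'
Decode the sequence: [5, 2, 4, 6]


Look up each index in the dictionary:
  5 -> 'fast'
  2 -> 'data'
  4 -> 'foo'
  6 -> 'world'

Decoded: "fast data foo world"


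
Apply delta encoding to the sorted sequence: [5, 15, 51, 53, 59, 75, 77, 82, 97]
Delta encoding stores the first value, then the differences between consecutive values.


First value: 5
Deltas:
  15 - 5 = 10
  51 - 15 = 36
  53 - 51 = 2
  59 - 53 = 6
  75 - 59 = 16
  77 - 75 = 2
  82 - 77 = 5
  97 - 82 = 15


Delta encoded: [5, 10, 36, 2, 6, 16, 2, 5, 15]


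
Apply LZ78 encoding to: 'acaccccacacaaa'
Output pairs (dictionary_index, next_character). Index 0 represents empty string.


LZ78 encoding steps:
Dictionary: {0: ''}
Step 1: w='' (idx 0), next='a' -> output (0, 'a'), add 'a' as idx 1
Step 2: w='' (idx 0), next='c' -> output (0, 'c'), add 'c' as idx 2
Step 3: w='a' (idx 1), next='c' -> output (1, 'c'), add 'ac' as idx 3
Step 4: w='c' (idx 2), next='c' -> output (2, 'c'), add 'cc' as idx 4
Step 5: w='c' (idx 2), next='a' -> output (2, 'a'), add 'ca' as idx 5
Step 6: w='ca' (idx 5), next='c' -> output (5, 'c'), add 'cac' as idx 6
Step 7: w='a' (idx 1), next='a' -> output (1, 'a'), add 'aa' as idx 7
Step 8: w='a' (idx 1), end of input -> output (1, '')


Encoded: [(0, 'a'), (0, 'c'), (1, 'c'), (2, 'c'), (2, 'a'), (5, 'c'), (1, 'a'), (1, '')]


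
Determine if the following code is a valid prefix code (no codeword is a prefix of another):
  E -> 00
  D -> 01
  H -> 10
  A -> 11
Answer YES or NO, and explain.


Checking each pair (does one codeword prefix another?):
  E='00' vs D='01': no prefix
  E='00' vs H='10': no prefix
  E='00' vs A='11': no prefix
  D='01' vs E='00': no prefix
  D='01' vs H='10': no prefix
  D='01' vs A='11': no prefix
  H='10' vs E='00': no prefix
  H='10' vs D='01': no prefix
  H='10' vs A='11': no prefix
  A='11' vs E='00': no prefix
  A='11' vs D='01': no prefix
  A='11' vs H='10': no prefix
No violation found over all pairs.

YES -- this is a valid prefix code. No codeword is a prefix of any other codeword.


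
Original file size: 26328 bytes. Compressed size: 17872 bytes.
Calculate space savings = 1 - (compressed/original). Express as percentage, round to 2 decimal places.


ratio = compressed/original = 17872/26328 = 0.678821
savings = 1 - ratio = 1 - 0.678821 = 0.321179
as a percentage: 0.321179 * 100 = 32.12%

Space savings = 1 - 17872/26328 = 32.12%


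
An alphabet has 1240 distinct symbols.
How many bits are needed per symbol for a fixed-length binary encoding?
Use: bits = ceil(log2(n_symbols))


log2(1240) = 10.2761
Bracket: 2^10 = 1024 < 1240 <= 2^11 = 2048
So ceil(log2(1240)) = 11

bits = ceil(log2(1240)) = ceil(10.2761) = 11 bits


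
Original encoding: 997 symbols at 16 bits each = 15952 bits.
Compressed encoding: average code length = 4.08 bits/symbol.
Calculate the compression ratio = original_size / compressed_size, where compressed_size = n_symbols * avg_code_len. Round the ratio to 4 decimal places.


original_size = n_symbols * orig_bits = 997 * 16 = 15952 bits
compressed_size = n_symbols * avg_code_len = 997 * 4.08 = 4067.76 bits
ratio = original_size / compressed_size = 15952 / 4067.76 = 3.9216

Compression ratio = 3.9216


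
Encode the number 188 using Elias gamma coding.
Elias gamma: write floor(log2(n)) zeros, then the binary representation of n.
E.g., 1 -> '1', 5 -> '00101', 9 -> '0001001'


num_bits = floor(log2(188)) + 1 = 8
leading_zeros = num_bits - 1 = 7
binary(188) = 10111100

Elias gamma(188) = '0000000' + '10111100' = 000000010111100 (15 bits)


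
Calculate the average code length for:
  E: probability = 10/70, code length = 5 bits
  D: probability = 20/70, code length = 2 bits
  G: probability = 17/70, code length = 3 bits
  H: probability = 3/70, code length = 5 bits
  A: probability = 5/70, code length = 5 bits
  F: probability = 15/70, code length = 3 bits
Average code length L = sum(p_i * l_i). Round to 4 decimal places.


Weighted contributions p_i * l_i:
  E: (10/70) * 5 = 50/70
  D: (20/70) * 2 = 40/70
  G: (17/70) * 3 = 51/70
  H: (3/70) * 5 = 15/70
  A: (5/70) * 5 = 25/70
  F: (15/70) * 3 = 45/70
Sum = (50 + 40 + 51 + 15 + 25 + 45)/70 = 226/70

L = 226/70 = 3.2286 bits/symbol


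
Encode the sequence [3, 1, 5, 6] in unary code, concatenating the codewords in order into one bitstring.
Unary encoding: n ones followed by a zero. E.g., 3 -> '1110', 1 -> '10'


Encode each number as n ones followed by a terminating 0:
  3 -> 1110 (4 bits)
  1 -> 10 (2 bits)
  5 -> 111110 (6 bits)
  6 -> 1111110 (7 bits)
Total length = 4 + 2 + 6 + 7 = 19 bits.

Unary([3, 1, 5, 6]) = 1110101111101111110 (19 bits)


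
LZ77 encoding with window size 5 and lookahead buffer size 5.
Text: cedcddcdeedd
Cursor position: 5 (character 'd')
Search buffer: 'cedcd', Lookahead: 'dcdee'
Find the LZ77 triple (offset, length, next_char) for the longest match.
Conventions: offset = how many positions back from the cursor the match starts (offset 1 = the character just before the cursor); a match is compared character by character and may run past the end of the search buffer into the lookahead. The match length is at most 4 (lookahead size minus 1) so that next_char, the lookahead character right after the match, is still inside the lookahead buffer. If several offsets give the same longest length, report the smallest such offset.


Try each offset into the search buffer:
  offset=1 (pos 4, char 'd'): match length 1
  offset=2 (pos 3, char 'c'): match length 0
  offset=3 (pos 2, char 'd'): match length 3
  offset=4 (pos 1, char 'e'): match length 0
  offset=5 (pos 0, char 'c'): match length 0
Longest match has length 3 at offset 3.
next_char = character at position 5 + 3 = 8 -> 'e'

Best match: offset=3, length=3 (matching 'dcd' starting at position 2)
LZ77 triple: (3, 3, 'e')


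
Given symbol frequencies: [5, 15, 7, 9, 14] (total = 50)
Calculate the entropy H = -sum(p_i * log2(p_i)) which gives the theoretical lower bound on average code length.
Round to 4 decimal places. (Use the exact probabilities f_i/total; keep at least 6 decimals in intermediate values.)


Per-symbol terms -p_i * log2(p_i) with p_i = f_i/50:
  p = 5/50 = 0.100000: log2(p) = -3.321928, -p*log2(p) = 0.332193
  p = 15/50 = 0.300000: log2(p) = -1.736966, -p*log2(p) = 0.521090
  p = 7/50 = 0.140000: log2(p) = -2.836501, -p*log2(p) = 0.397110
  p = 9/50 = 0.180000: log2(p) = -2.473931, -p*log2(p) = 0.445308
  p = 14/50 = 0.280000: log2(p) = -1.836501, -p*log2(p) = 0.514220
H = 0.332193 + 0.521090 + 0.397110 + 0.445308 + 0.514220 = 2.209921

H = 2.2099 bits/symbol


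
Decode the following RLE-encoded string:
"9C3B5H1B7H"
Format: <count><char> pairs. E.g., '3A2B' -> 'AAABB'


Expanding each <count><char> pair:
  9C -> 'CCCCCCCCC'
  3B -> 'BBB'
  5H -> 'HHHHH'
  1B -> 'B'
  7H -> 'HHHHHHH'

Decoded = CCCCCCCCCBBBHHHHHBHHHHHHH


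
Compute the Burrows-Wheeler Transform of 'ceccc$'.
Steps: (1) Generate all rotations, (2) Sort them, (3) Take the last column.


Rotations (sorted):
  0: $ceccc -> last char: c
  1: c$cecc -> last char: c
  2: cc$cec -> last char: c
  3: ccc$ce -> last char: e
  4: ceccc$ -> last char: $
  5: eccc$c -> last char: c


BWT = ccce$c


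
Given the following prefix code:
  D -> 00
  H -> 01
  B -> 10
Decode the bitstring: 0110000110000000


Decoding step by step:
Bits 01 -> H
Bits 10 -> B
Bits 00 -> D
Bits 01 -> H
Bits 10 -> B
Bits 00 -> D
Bits 00 -> D
Bits 00 -> D


Decoded message: HBDHBDDD


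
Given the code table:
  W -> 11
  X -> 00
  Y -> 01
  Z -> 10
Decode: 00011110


Decoding:
00 -> X
01 -> Y
11 -> W
10 -> Z


Result: XYWZ


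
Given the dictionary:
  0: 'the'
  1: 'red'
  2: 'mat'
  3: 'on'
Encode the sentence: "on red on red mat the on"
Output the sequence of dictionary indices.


Look up each word in the dictionary:
  'on' -> 3
  'red' -> 1
  'on' -> 3
  'red' -> 1
  'mat' -> 2
  'the' -> 0
  'on' -> 3

Encoded: [3, 1, 3, 1, 2, 0, 3]


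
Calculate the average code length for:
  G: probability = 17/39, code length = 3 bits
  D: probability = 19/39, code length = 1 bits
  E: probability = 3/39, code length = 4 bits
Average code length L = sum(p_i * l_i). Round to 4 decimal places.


Weighted contributions p_i * l_i:
  G: (17/39) * 3 = 51/39
  D: (19/39) * 1 = 19/39
  E: (3/39) * 4 = 12/39
Sum = (51 + 19 + 12)/39 = 82/39

L = 82/39 = 2.1026 bits/symbol


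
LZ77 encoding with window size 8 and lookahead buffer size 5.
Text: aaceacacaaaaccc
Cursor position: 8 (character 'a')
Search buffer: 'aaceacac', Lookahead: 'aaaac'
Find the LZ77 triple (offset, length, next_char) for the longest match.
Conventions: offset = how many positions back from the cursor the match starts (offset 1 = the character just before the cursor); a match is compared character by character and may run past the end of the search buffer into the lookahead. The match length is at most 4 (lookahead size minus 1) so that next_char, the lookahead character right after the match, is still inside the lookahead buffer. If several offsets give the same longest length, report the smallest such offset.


Try each offset into the search buffer:
  offset=1 (pos 7, char 'c'): match length 0
  offset=2 (pos 6, char 'a'): match length 1
  offset=3 (pos 5, char 'c'): match length 0
  offset=4 (pos 4, char 'a'): match length 1
  offset=5 (pos 3, char 'e'): match length 0
  offset=6 (pos 2, char 'c'): match length 0
  offset=7 (pos 1, char 'a'): match length 1
  offset=8 (pos 0, char 'a'): match length 2
Longest match has length 2 at offset 8.
next_char = character at position 8 + 2 = 10 -> 'a'

Best match: offset=8, length=2 (matching 'aa' starting at position 0)
LZ77 triple: (8, 2, 'a')


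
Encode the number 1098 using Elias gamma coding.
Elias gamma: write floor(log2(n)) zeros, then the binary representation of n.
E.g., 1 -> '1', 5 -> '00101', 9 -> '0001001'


num_bits = floor(log2(1098)) + 1 = 11
leading_zeros = num_bits - 1 = 10
binary(1098) = 10001001010

Elias gamma(1098) = '0000000000' + '10001001010' = 000000000010001001010 (21 bits)


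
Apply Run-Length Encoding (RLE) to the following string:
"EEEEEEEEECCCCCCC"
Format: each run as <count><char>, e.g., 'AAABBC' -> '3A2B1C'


Scanning runs left to right:
  i=0: run of 'E' x 9 -> '9E'
  i=9: run of 'C' x 7 -> '7C'

RLE = 9E7C


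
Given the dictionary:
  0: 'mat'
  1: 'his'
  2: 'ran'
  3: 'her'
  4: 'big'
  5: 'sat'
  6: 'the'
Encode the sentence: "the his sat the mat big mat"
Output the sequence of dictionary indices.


Look up each word in the dictionary:
  'the' -> 6
  'his' -> 1
  'sat' -> 5
  'the' -> 6
  'mat' -> 0
  'big' -> 4
  'mat' -> 0

Encoded: [6, 1, 5, 6, 0, 4, 0]


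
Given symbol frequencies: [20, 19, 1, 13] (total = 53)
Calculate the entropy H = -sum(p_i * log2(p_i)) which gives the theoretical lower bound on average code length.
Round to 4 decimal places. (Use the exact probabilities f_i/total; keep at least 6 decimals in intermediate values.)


Per-symbol terms -p_i * log2(p_i) with p_i = f_i/53:
  p = 20/53 = 0.377358: log2(p) = -1.405992, -p*log2(p) = 0.530563
  p = 19/53 = 0.358491: log2(p) = -1.479993, -p*log2(p) = 0.530564
  p = 1/53 = 0.018868: log2(p) = -5.727920, -p*log2(p) = 0.108074
  p = 13/53 = 0.245283: log2(p) = -2.027481, -p*log2(p) = 0.497307
H = 0.530563 + 0.530564 + 0.108074 + 0.497307 = 1.666508

H = 1.6665 bits/symbol


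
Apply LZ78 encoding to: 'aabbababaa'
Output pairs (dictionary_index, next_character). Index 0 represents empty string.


LZ78 encoding steps:
Dictionary: {0: ''}
Step 1: w='' (idx 0), next='a' -> output (0, 'a'), add 'a' as idx 1
Step 2: w='a' (idx 1), next='b' -> output (1, 'b'), add 'ab' as idx 2
Step 3: w='' (idx 0), next='b' -> output (0, 'b'), add 'b' as idx 3
Step 4: w='ab' (idx 2), next='a' -> output (2, 'a'), add 'aba' as idx 4
Step 5: w='b' (idx 3), next='a' -> output (3, 'a'), add 'ba' as idx 5
Step 6: w='a' (idx 1), end of input -> output (1, '')


Encoded: [(0, 'a'), (1, 'b'), (0, 'b'), (2, 'a'), (3, 'a'), (1, '')]


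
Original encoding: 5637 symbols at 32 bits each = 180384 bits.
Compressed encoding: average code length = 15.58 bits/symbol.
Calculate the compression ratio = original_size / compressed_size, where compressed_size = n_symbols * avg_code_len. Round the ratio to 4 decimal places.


original_size = n_symbols * orig_bits = 5637 * 32 = 180384 bits
compressed_size = n_symbols * avg_code_len = 5637 * 15.58 = 87824.46 bits
ratio = original_size / compressed_size = 180384 / 87824.46 = 2.0539

Compression ratio = 2.0539


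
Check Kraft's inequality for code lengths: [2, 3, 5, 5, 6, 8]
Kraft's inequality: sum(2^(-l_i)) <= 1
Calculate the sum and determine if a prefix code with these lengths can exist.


Sum = 2^(-2) + 2^(-3) + 2^(-5) + 2^(-5) + 2^(-6) + 2^(-8)
    = 0.25 + 0.125 + 0.03125 + 0.03125 + 0.015625 + 0.00390625
    = 117/256 = 0.45703125
Since 0.45703125 <= 1, Kraft's inequality IS satisfied.
A prefix code with these lengths CAN exist.

Kraft sum = 0.45703125. Satisfied.


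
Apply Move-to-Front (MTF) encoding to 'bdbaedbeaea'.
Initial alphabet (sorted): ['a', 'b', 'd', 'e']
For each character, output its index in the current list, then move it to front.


MTF encoding:
'b': index 1 in ['a', 'b', 'd', 'e'] -> ['b', 'a', 'd', 'e']
'd': index 2 in ['b', 'a', 'd', 'e'] -> ['d', 'b', 'a', 'e']
'b': index 1 in ['d', 'b', 'a', 'e'] -> ['b', 'd', 'a', 'e']
'a': index 2 in ['b', 'd', 'a', 'e'] -> ['a', 'b', 'd', 'e']
'e': index 3 in ['a', 'b', 'd', 'e'] -> ['e', 'a', 'b', 'd']
'd': index 3 in ['e', 'a', 'b', 'd'] -> ['d', 'e', 'a', 'b']
'b': index 3 in ['d', 'e', 'a', 'b'] -> ['b', 'd', 'e', 'a']
'e': index 2 in ['b', 'd', 'e', 'a'] -> ['e', 'b', 'd', 'a']
'a': index 3 in ['e', 'b', 'd', 'a'] -> ['a', 'e', 'b', 'd']
'e': index 1 in ['a', 'e', 'b', 'd'] -> ['e', 'a', 'b', 'd']
'a': index 1 in ['e', 'a', 'b', 'd'] -> ['a', 'e', 'b', 'd']


Output: [1, 2, 1, 2, 3, 3, 3, 2, 3, 1, 1]


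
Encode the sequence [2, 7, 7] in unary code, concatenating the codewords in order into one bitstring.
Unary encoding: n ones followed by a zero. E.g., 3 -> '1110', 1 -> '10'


Encode each number as n ones followed by a terminating 0:
  2 -> 110 (3 bits)
  7 -> 11111110 (8 bits)
  7 -> 11111110 (8 bits)
Total length = 3 + 8 + 8 = 19 bits.

Unary([2, 7, 7]) = 1101111111011111110 (19 bits)


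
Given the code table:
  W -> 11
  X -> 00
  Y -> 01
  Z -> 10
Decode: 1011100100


Decoding:
10 -> Z
11 -> W
10 -> Z
01 -> Y
00 -> X


Result: ZWZYX


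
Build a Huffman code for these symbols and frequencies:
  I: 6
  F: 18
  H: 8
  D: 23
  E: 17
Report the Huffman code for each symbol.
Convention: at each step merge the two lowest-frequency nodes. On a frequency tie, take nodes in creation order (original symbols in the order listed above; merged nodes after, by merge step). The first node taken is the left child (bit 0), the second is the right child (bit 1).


Huffman tree construction:
Step 1: Merge I(6) + H(8) = 14
Step 2: Merge (I+H)(14) + E(17) = 31
Step 3: Merge F(18) + D(23) = 41
Step 4: Merge ((I+H)+E)(31) + (F+D)(41) = 72
Read each symbol's code off the tree from the root (left child = 0, right child = 1).

Codes:
  I: 000 (length 3)
  F: 10 (length 2)
  H: 001 (length 3)
  D: 11 (length 2)
  E: 01 (length 2)
Average code length: 158/72 = 2.1944 bits/symbol


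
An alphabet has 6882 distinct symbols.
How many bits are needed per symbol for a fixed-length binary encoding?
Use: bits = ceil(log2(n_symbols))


log2(6882) = 12.7486
Bracket: 2^12 = 4096 < 6882 <= 2^13 = 8192
So ceil(log2(6882)) = 13

bits = ceil(log2(6882)) = ceil(12.7486) = 13 bits


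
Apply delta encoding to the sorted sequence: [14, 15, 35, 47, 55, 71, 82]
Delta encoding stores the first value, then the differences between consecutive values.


First value: 14
Deltas:
  15 - 14 = 1
  35 - 15 = 20
  47 - 35 = 12
  55 - 47 = 8
  71 - 55 = 16
  82 - 71 = 11


Delta encoded: [14, 1, 20, 12, 8, 16, 11]


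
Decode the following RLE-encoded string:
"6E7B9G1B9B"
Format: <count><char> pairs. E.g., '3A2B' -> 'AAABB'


Expanding each <count><char> pair:
  6E -> 'EEEEEE'
  7B -> 'BBBBBBB'
  9G -> 'GGGGGGGGG'
  1B -> 'B'
  9B -> 'BBBBBBBBB'

Decoded = EEEEEEBBBBBBBGGGGGGGGGBBBBBBBBBB


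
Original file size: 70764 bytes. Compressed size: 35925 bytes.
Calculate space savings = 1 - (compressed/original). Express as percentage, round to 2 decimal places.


ratio = compressed/original = 35925/70764 = 0.507673
savings = 1 - ratio = 1 - 0.507673 = 0.492327
as a percentage: 0.492327 * 100 = 49.23%

Space savings = 1 - 35925/70764 = 49.23%


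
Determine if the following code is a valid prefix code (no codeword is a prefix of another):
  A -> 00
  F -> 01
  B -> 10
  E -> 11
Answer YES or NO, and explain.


Checking each pair (does one codeword prefix another?):
  A='00' vs F='01': no prefix
  A='00' vs B='10': no prefix
  A='00' vs E='11': no prefix
  F='01' vs A='00': no prefix
  F='01' vs B='10': no prefix
  F='01' vs E='11': no prefix
  B='10' vs A='00': no prefix
  B='10' vs F='01': no prefix
  B='10' vs E='11': no prefix
  E='11' vs A='00': no prefix
  E='11' vs F='01': no prefix
  E='11' vs B='10': no prefix
No violation found over all pairs.

YES -- this is a valid prefix code. No codeword is a prefix of any other codeword.


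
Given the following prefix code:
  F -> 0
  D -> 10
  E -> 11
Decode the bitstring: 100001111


Decoding step by step:
Bits 10 -> D
Bits 0 -> F
Bits 0 -> F
Bits 0 -> F
Bits 11 -> E
Bits 11 -> E


Decoded message: DFFFEE


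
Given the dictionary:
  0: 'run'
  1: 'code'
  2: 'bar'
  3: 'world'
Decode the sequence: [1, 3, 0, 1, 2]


Look up each index in the dictionary:
  1 -> 'code'
  3 -> 'world'
  0 -> 'run'
  1 -> 'code'
  2 -> 'bar'

Decoded: "code world run code bar"


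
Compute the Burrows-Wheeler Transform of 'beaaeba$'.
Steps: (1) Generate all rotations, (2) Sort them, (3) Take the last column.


Rotations (sorted):
  0: $beaaeba -> last char: a
  1: a$beaaeb -> last char: b
  2: aaeba$be -> last char: e
  3: aeba$bea -> last char: a
  4: ba$beaae -> last char: e
  5: beaaeba$ -> last char: $
  6: eaaeba$b -> last char: b
  7: eba$beaa -> last char: a


BWT = abeae$ba


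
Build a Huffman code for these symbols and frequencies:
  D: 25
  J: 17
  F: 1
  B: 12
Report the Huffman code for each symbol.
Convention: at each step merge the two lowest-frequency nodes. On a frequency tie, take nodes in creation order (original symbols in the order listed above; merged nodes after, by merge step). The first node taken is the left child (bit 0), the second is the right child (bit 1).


Huffman tree construction:
Step 1: Merge F(1) + B(12) = 13
Step 2: Merge (F+B)(13) + J(17) = 30
Step 3: Merge D(25) + ((F+B)+J)(30) = 55
Read each symbol's code off the tree from the root (left child = 0, right child = 1).

Codes:
  D: 0 (length 1)
  J: 11 (length 2)
  F: 100 (length 3)
  B: 101 (length 3)
Average code length: 98/55 = 1.7818 bits/symbol


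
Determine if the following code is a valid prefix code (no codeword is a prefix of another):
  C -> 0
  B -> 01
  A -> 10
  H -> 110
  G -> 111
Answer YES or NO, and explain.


Checking each pair (does one codeword prefix another?):
  C='0' vs B='01': prefix -- VIOLATION

NO -- this is NOT a valid prefix code. C (0) is a prefix of B (01).


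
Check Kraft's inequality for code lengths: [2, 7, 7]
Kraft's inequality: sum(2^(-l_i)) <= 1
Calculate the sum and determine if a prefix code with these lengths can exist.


Sum = 2^(-2) + 2^(-7) + 2^(-7)
    = 0.25 + 0.0078125 + 0.0078125
    = 34/128 = 0.265625
Since 0.265625 <= 1, Kraft's inequality IS satisfied.
A prefix code with these lengths CAN exist.

Kraft sum = 0.265625. Satisfied.


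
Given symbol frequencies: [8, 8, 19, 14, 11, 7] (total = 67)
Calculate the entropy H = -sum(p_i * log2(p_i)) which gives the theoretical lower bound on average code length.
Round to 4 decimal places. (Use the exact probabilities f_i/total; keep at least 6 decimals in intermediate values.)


Per-symbol terms -p_i * log2(p_i) with p_i = f_i/67:
  p = 8/67 = 0.119403: log2(p) = -3.066089, -p*log2(p) = 0.366100
  p = 8/67 = 0.119403: log2(p) = -3.066089, -p*log2(p) = 0.366100
  p = 19/67 = 0.283582: log2(p) = -1.818162, -p*log2(p) = 0.515598
  p = 14/67 = 0.208955: log2(p) = -2.258734, -p*log2(p) = 0.471974
  p = 11/67 = 0.164179: log2(p) = -2.606658, -p*log2(p) = 0.427959
  p = 7/67 = 0.104478: log2(p) = -3.258734, -p*log2(p) = 0.340465
H = 0.366100 + 0.366100 + 0.515598 + 0.471974 + 0.427959 + 0.340465 = 2.488196

H = 2.4882 bits/symbol


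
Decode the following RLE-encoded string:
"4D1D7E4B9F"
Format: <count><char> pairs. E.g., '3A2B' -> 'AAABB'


Expanding each <count><char> pair:
  4D -> 'DDDD'
  1D -> 'D'
  7E -> 'EEEEEEE'
  4B -> 'BBBB'
  9F -> 'FFFFFFFFF'

Decoded = DDDDDEEEEEEEBBBBFFFFFFFFF


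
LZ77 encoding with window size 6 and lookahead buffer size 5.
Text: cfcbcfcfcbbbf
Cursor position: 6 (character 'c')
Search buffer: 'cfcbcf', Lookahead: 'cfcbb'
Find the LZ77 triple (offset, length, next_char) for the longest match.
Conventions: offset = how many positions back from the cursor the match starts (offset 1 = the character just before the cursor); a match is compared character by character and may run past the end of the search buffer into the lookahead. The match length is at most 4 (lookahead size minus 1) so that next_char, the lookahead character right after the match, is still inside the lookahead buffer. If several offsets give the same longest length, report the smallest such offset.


Try each offset into the search buffer:
  offset=1 (pos 5, char 'f'): match length 0
  offset=2 (pos 4, char 'c'): match length 3
  offset=3 (pos 3, char 'b'): match length 0
  offset=4 (pos 2, char 'c'): match length 1
  offset=5 (pos 1, char 'f'): match length 0
  offset=6 (pos 0, char 'c'): match length 4
Longest match has length 4 at offset 6.
next_char = character at position 6 + 4 = 10 -> 'b'

Best match: offset=6, length=4 (matching 'cfcb' starting at position 0)
LZ77 triple: (6, 4, 'b')


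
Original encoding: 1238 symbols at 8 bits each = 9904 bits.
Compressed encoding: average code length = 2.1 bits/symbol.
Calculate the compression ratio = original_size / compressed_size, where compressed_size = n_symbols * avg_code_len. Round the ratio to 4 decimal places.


original_size = n_symbols * orig_bits = 1238 * 8 = 9904 bits
compressed_size = n_symbols * avg_code_len = 1238 * 2.1 = 2599.8 bits
ratio = original_size / compressed_size = 9904 / 2599.8 = 3.8095

Compression ratio = 3.8095


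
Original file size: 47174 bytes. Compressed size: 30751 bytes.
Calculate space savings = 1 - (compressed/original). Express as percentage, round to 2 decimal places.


ratio = compressed/original = 30751/47174 = 0.651863
savings = 1 - ratio = 1 - 0.651863 = 0.348137
as a percentage: 0.348137 * 100 = 34.81%

Space savings = 1 - 30751/47174 = 34.81%


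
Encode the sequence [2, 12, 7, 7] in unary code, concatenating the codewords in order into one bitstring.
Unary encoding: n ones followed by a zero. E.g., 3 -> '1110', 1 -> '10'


Encode each number as n ones followed by a terminating 0:
  2 -> 110 (3 bits)
  12 -> 1111111111110 (13 bits)
  7 -> 11111110 (8 bits)
  7 -> 11111110 (8 bits)
Total length = 3 + 13 + 8 + 8 = 32 bits.

Unary([2, 12, 7, 7]) = 11011111111111101111111011111110 (32 bits)


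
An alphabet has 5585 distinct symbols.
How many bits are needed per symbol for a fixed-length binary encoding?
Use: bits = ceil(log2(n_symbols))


log2(5585) = 12.4473
Bracket: 2^12 = 4096 < 5585 <= 2^13 = 8192
So ceil(log2(5585)) = 13

bits = ceil(log2(5585)) = ceil(12.4473) = 13 bits


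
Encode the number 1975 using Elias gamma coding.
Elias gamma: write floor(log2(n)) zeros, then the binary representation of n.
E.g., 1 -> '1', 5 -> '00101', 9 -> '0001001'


num_bits = floor(log2(1975)) + 1 = 11
leading_zeros = num_bits - 1 = 10
binary(1975) = 11110110111

Elias gamma(1975) = '0000000000' + '11110110111' = 000000000011110110111 (21 bits)


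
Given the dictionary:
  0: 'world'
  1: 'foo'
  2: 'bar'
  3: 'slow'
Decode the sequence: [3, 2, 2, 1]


Look up each index in the dictionary:
  3 -> 'slow'
  2 -> 'bar'
  2 -> 'bar'
  1 -> 'foo'

Decoded: "slow bar bar foo"


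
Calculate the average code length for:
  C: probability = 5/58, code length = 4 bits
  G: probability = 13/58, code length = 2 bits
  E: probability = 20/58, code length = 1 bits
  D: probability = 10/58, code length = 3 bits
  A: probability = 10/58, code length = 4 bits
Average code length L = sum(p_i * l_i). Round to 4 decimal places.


Weighted contributions p_i * l_i:
  C: (5/58) * 4 = 20/58
  G: (13/58) * 2 = 26/58
  E: (20/58) * 1 = 20/58
  D: (10/58) * 3 = 30/58
  A: (10/58) * 4 = 40/58
Sum = (20 + 26 + 20 + 30 + 40)/58 = 136/58

L = 136/58 = 2.3448 bits/symbol


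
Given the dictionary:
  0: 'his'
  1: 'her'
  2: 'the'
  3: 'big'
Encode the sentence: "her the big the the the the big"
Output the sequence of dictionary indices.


Look up each word in the dictionary:
  'her' -> 1
  'the' -> 2
  'big' -> 3
  'the' -> 2
  'the' -> 2
  'the' -> 2
  'the' -> 2
  'big' -> 3

Encoded: [1, 2, 3, 2, 2, 2, 2, 3]


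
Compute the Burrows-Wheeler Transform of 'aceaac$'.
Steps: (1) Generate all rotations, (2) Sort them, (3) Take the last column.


Rotations (sorted):
  0: $aceaac -> last char: c
  1: aac$ace -> last char: e
  2: ac$acea -> last char: a
  3: aceaac$ -> last char: $
  4: c$aceaa -> last char: a
  5: ceaac$a -> last char: a
  6: eaac$ac -> last char: c


BWT = cea$aac


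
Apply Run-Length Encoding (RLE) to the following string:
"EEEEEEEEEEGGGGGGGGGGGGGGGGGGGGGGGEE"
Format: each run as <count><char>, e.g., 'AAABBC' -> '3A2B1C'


Scanning runs left to right:
  i=0: run of 'E' x 10 -> '10E'
  i=10: run of 'G' x 23 -> '23G'
  i=33: run of 'E' x 2 -> '2E'

RLE = 10E23G2E


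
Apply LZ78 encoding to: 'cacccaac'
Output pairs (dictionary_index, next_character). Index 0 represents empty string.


LZ78 encoding steps:
Dictionary: {0: ''}
Step 1: w='' (idx 0), next='c' -> output (0, 'c'), add 'c' as idx 1
Step 2: w='' (idx 0), next='a' -> output (0, 'a'), add 'a' as idx 2
Step 3: w='c' (idx 1), next='c' -> output (1, 'c'), add 'cc' as idx 3
Step 4: w='c' (idx 1), next='a' -> output (1, 'a'), add 'ca' as idx 4
Step 5: w='a' (idx 2), next='c' -> output (2, 'c'), add 'ac' as idx 5


Encoded: [(0, 'c'), (0, 'a'), (1, 'c'), (1, 'a'), (2, 'c')]


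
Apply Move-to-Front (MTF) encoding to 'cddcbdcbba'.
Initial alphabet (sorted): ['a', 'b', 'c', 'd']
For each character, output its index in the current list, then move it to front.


MTF encoding:
'c': index 2 in ['a', 'b', 'c', 'd'] -> ['c', 'a', 'b', 'd']
'd': index 3 in ['c', 'a', 'b', 'd'] -> ['d', 'c', 'a', 'b']
'd': index 0 in ['d', 'c', 'a', 'b'] -> ['d', 'c', 'a', 'b']
'c': index 1 in ['d', 'c', 'a', 'b'] -> ['c', 'd', 'a', 'b']
'b': index 3 in ['c', 'd', 'a', 'b'] -> ['b', 'c', 'd', 'a']
'd': index 2 in ['b', 'c', 'd', 'a'] -> ['d', 'b', 'c', 'a']
'c': index 2 in ['d', 'b', 'c', 'a'] -> ['c', 'd', 'b', 'a']
'b': index 2 in ['c', 'd', 'b', 'a'] -> ['b', 'c', 'd', 'a']
'b': index 0 in ['b', 'c', 'd', 'a'] -> ['b', 'c', 'd', 'a']
'a': index 3 in ['b', 'c', 'd', 'a'] -> ['a', 'b', 'c', 'd']


Output: [2, 3, 0, 1, 3, 2, 2, 2, 0, 3]


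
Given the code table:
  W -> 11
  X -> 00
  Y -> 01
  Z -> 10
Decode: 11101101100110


Decoding:
11 -> W
10 -> Z
11 -> W
01 -> Y
10 -> Z
01 -> Y
10 -> Z


Result: WZWYZYZ


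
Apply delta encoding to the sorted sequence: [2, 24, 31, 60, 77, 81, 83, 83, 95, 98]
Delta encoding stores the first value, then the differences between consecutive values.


First value: 2
Deltas:
  24 - 2 = 22
  31 - 24 = 7
  60 - 31 = 29
  77 - 60 = 17
  81 - 77 = 4
  83 - 81 = 2
  83 - 83 = 0
  95 - 83 = 12
  98 - 95 = 3


Delta encoded: [2, 22, 7, 29, 17, 4, 2, 0, 12, 3]


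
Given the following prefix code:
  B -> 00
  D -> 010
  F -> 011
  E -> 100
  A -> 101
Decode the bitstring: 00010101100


Decoding step by step:
Bits 00 -> B
Bits 010 -> D
Bits 101 -> A
Bits 100 -> E


Decoded message: BDAE


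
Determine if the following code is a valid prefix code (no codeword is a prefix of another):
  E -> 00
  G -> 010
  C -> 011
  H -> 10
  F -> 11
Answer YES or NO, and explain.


Checking each pair (does one codeword prefix another?):
  E='00' vs G='010': no prefix
  E='00' vs C='011': no prefix
  E='00' vs H='10': no prefix
  E='00' vs F='11': no prefix
  G='010' vs E='00': no prefix
  G='010' vs C='011': no prefix
  G='010' vs H='10': no prefix
  G='010' vs F='11': no prefix
  C='011' vs E='00': no prefix
  C='011' vs G='010': no prefix
  C='011' vs H='10': no prefix
  C='011' vs F='11': no prefix
  H='10' vs E='00': no prefix
  H='10' vs G='010': no prefix
  H='10' vs C='011': no prefix
  H='10' vs F='11': no prefix
  F='11' vs E='00': no prefix
  F='11' vs G='010': no prefix
  F='11' vs C='011': no prefix
  F='11' vs H='10': no prefix
No violation found over all pairs.

YES -- this is a valid prefix code. No codeword is a prefix of any other codeword.
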